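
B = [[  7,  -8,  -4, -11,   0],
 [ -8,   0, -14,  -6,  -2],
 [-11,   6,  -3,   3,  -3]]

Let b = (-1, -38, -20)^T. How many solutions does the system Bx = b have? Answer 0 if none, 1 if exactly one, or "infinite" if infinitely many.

Row reduce the augmented matrix [B | b].
R2 ← R2 + (8/7)·R1: [0, -64/7, -130/7, -130/7, -2, -274/7]
R3 ← R3 + (11/7)·R1: [0, -46/7, -65/7, -100/7, -3, -151/7]
R3 ← R3 − (23/32)·R2: [0, 0, 65/16, -15/16, -25/16, 105/16]
The echelon form has 3 nonzero rows, and every pivot lies in the first 5 columns, so rank(B) = rank([B|b]) = 3.
The system is consistent.
rank = 3 < 5 unknowns, so there are infinitely many solutions.

infinite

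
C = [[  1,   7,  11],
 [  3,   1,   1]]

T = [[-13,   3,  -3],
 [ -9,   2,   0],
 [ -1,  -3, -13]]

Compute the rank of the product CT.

2

First compute CT:
[[-87, -16, -146],
 [-49,   8, -22]]
Now row reduce the product.
R2 ← R2 − (49/87)·R1: [0, 1480/87, 5240/87]
2 nonzero rows, so rank(CT) = 2.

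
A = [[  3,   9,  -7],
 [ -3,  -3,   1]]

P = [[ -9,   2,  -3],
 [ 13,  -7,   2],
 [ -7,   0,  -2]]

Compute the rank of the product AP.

First compute AP:
[[139, -57,  23],
 [-19,  15,   1]]
Now row reduce the product.
R2 ← R2 + (19/139)·R1: [0, 1002/139, 576/139]
2 nonzero rows, so rank(AP) = 2.

2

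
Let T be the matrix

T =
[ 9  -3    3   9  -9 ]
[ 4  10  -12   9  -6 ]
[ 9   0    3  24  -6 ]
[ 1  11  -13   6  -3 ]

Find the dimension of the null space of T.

Row reduce to echelon form.
R2 ← R2 − (4/9)·R1: [0, 34/3, -40/3, 5, -2]
R3 ← R3 − R1: [0, 3, 0, 15, 3]
R4 ← R4 − (1/9)·R1: [0, 34/3, -40/3, 5, -2]
R3 ← R3 − (9/34)·R2: [0, 0, 60/17, 465/34, 60/17]
R4 ← R4 − R2: [0, 0, 0, 0, 0]
3 nonzero rows, so rank(T) = 3.
T has 5 columns; by rank–nullity, nullity = 5 − 3 = 2.

2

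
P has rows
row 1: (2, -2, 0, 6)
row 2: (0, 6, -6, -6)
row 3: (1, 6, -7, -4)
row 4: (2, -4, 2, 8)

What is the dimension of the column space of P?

Row reduce to echelon form.
R3 ← R3 − (1/2)·R1: [0, 7, -7, -7]
R4 ← R4 − R1: [0, -2, 2, 2]
R3 ← R3 − (7/6)·R2: [0, 0, 0, 0]
R4 ← R4 + (1/3)·R2: [0, 0, 0, 0]
Echelon form has 2 nonzero rows, so rank(P) = 2.
The column space has dimension equal to the rank: 2.

2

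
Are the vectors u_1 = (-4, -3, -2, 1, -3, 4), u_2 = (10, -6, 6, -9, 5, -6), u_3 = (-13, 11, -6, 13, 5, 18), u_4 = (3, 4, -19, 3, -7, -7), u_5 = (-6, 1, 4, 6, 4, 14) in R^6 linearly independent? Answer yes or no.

Form the matrix with these vectors as rows and row reduce.
R2 ← R2 + (5/2)·R1: [0, -27/2, 1, -13/2, -5/2, 4]
R3 ← R3 − (13/4)·R1: [0, 83/4, 1/2, 39/4, 59/4, 5]
R4 ← R4 + (3/4)·R1: [0, 7/4, -41/2, 15/4, -37/4, -4]
R5 ← R5 − (3/2)·R1: [0, 11/2, 7, 9/2, 17/2, 8]
R3 ← R3 + (83/54)·R2: [0, 0, 55/27, -13/54, 589/54, 301/27]
R4 ← R4 + (7/54)·R2: [0, 0, -550/27, 157/54, -517/54, -94/27]
R5 ← R5 + (11/27)·R2: [0, 0, 200/27, 50/27, 202/27, 260/27]
R4 ← R4 + (10)·R3: [0, 0, 0, 1/2, 199/2, 108]
R5 ← R5 − (40/11)·R3: [0, 0, 0, 30/11, -354/11, -340/11]
R5 ← R5 − (60/11)·R4: [0, 0, 0, 0, -6324/11, -620]
5 nonzero rows, so the 5 vectors span a space of dimension 5.
Since 5 = 5, the vectors are linearly independent.

yes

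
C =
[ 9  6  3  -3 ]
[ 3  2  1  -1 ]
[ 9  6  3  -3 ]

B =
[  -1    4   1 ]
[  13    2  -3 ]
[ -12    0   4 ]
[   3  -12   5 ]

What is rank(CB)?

1

First compute CB:
[[ 24,  84, -12],
 [  8,  28,  -4],
 [ 24,  84, -12]]
Now row reduce the product.
R2 ← R2 − (1/3)·R1: [0, 0, 0]
R3 ← R3 − R1: [0, 0, 0]
1 nonzero row, so rank(CB) = 1.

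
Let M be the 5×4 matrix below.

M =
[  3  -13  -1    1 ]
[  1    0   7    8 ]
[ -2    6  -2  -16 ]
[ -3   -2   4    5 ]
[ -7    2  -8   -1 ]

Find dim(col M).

Row reduce to echelon form.
R2 ← R2 − (1/3)·R1: [0, 13/3, 22/3, 23/3]
R3 ← R3 + (2/3)·R1: [0, -8/3, -8/3, -46/3]
R4 ← R4 + R1: [0, -15, 3, 6]
R5 ← R5 + (7/3)·R1: [0, -85/3, -31/3, 4/3]
R3 ← R3 + (8/13)·R2: [0, 0, 24/13, -138/13]
R4 ← R4 + (45/13)·R2: [0, 0, 369/13, 423/13]
R5 ← R5 + (85/13)·R2: [0, 0, 489/13, 669/13]
R4 ← R4 − (123/8)·R3: [0, 0, 0, 783/4]
R5 ← R5 − (163/8)·R3: [0, 0, 0, 1071/4]
R5 ← R5 − (119/87)·R4: [0, 0, 0, 0]
Echelon form has 4 nonzero rows, so rank(M) = 4.
The column space has dimension equal to the rank: 4.

4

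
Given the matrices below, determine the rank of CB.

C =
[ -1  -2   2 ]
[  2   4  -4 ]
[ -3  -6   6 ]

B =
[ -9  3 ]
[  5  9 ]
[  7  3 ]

1

First compute CB:
[[ 13, -15],
 [-26,  30],
 [ 39, -45]]
Now row reduce the product.
R2 ← R2 + (2)·R1: [0, 0]
R3 ← R3 − (3)·R1: [0, 0]
1 nonzero row, so rank(CB) = 1.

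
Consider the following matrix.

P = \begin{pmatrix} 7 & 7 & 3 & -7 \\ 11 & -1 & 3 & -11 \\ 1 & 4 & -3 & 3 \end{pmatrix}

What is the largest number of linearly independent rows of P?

3

Row reduce to echelon form.
R2 ← R2 − (11/7)·R1: [0, -12, -12/7, 0]
R3 ← R3 − (1/7)·R1: [0, 3, -24/7, 4]
R3 ← R3 + (1/4)·R2: [0, 0, -27/7, 4]
Echelon form has 3 nonzero rows, so rank(P) = 3.
The rank gives the maximum number of linearly independent rows: 3.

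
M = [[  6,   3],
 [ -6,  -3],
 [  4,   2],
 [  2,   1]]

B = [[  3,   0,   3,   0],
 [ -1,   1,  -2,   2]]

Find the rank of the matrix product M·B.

1

First compute MB:
[[ 15,   3,  12,   6],
 [-15,  -3, -12,  -6],
 [ 10,   2,   8,   4],
 [  5,   1,   4,   2]]
Now row reduce the product.
R2 ← R2 + R1: [0, 0, 0, 0]
R3 ← R3 − (2/3)·R1: [0, 0, 0, 0]
R4 ← R4 − (1/3)·R1: [0, 0, 0, 0]
1 nonzero row, so rank(MB) = 1.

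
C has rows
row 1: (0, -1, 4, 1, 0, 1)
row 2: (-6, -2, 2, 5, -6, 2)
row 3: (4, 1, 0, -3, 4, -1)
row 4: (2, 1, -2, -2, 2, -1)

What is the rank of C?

2

Row reduce to echelon form.
Swap R1 ↔ R2
R3 ← R3 + (2/3)·R1: [0, -1/3, 4/3, 1/3, 0, 1/3]
R4 ← R4 + (1/3)·R1: [0, 1/3, -4/3, -1/3, 0, -1/3]
R3 ← R3 − (1/3)·R2: [0, 0, 0, 0, 0, 0]
R4 ← R4 + (1/3)·R2: [0, 0, 0, 0, 0, 0]
Echelon form has 2 nonzero rows, so rank(C) = 2.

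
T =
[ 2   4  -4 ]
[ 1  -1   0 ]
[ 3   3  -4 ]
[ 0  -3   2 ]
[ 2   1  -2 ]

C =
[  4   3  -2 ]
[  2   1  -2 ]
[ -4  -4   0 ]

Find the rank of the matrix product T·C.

2

First compute TC:
[[ 32,  26, -12],
 [  2,   2,   0],
 [ 34,  28, -12],
 [-14, -11,   6],
 [ 18,  15,  -6]]
Now row reduce the product.
R2 ← R2 − (1/16)·R1: [0, 3/8, 3/4]
R3 ← R3 − (17/16)·R1: [0, 3/8, 3/4]
R4 ← R4 + (7/16)·R1: [0, 3/8, 3/4]
R5 ← R5 − (9/16)·R1: [0, 3/8, 3/4]
R3 ← R3 − R2: [0, 0, 0]
R4 ← R4 − R2: [0, 0, 0]
R5 ← R5 − R2: [0, 0, 0]
2 nonzero rows, so rank(TC) = 2.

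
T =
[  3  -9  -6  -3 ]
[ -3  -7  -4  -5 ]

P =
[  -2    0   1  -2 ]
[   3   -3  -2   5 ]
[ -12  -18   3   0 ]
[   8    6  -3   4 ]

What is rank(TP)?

First compute TP:
[[ 15, 117,  12, -63],
 [ -7,  63,  14, -49]]
Now row reduce the product.
R2 ← R2 + (7/15)·R1: [0, 588/5, 98/5, -392/5]
2 nonzero rows, so rank(TP) = 2.

2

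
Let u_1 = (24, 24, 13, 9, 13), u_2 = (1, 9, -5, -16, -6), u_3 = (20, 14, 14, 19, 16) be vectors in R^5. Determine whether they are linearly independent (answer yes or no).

Form the matrix with these vectors as rows and row reduce.
R2 ← R2 − (1/24)·R1: [0, 8, -133/24, -131/8, -157/24]
R3 ← R3 − (5/6)·R1: [0, -6, 19/6, 23/2, 31/6]
R3 ← R3 + (3/4)·R2: [0, 0, -95/96, -25/32, 25/96]
3 nonzero rows, so the 3 vectors span a space of dimension 3.
Since 3 = 3, the vectors are linearly independent.

yes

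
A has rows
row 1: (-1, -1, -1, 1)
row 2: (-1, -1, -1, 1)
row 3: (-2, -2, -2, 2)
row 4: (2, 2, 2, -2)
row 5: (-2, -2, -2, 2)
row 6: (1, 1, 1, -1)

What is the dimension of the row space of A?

Row reduce to echelon form.
R2 ← R2 − R1: [0, 0, 0, 0]
R3 ← R3 − (2)·R1: [0, 0, 0, 0]
R4 ← R4 + (2)·R1: [0, 0, 0, 0]
R5 ← R5 − (2)·R1: [0, 0, 0, 0]
R6 ← R6 + R1: [0, 0, 0, 0]
Echelon form has 1 nonzero row, so rank(A) = 1.
The row space has dimension equal to the rank: 1.

1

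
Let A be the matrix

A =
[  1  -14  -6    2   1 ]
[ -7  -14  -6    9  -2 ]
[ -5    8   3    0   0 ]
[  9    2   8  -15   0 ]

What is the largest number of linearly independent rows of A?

Row reduce to echelon form.
R2 ← R2 + (7)·R1: [0, -112, -48, 23, 5]
R3 ← R3 + (5)·R1: [0, -62, -27, 10, 5]
R4 ← R4 − (9)·R1: [0, 128, 62, -33, -9]
R3 ← R3 − (31/56)·R2: [0, 0, -3/7, -153/56, 125/56]
R4 ← R4 + (8/7)·R2: [0, 0, 50/7, -47/7, -23/7]
R4 ← R4 + (50/3)·R3: [0, 0, 0, -209/4, 407/12]
Echelon form has 4 nonzero rows, so rank(A) = 4.
The rank gives the maximum number of linearly independent rows: 4.

4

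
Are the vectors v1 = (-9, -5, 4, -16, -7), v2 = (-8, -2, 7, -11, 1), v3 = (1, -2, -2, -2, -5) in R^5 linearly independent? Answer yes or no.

yes

Form the matrix with these vectors as rows and row reduce.
R2 ← R2 − (8/9)·R1: [0, 22/9, 31/9, 29/9, 65/9]
R3 ← R3 + (1/9)·R1: [0, -23/9, -14/9, -34/9, -52/9]
R3 ← R3 + (23/22)·R2: [0, 0, 45/22, -9/22, 39/22]
3 nonzero rows, so the 3 vectors span a space of dimension 3.
Since 3 = 3, the vectors are linearly independent.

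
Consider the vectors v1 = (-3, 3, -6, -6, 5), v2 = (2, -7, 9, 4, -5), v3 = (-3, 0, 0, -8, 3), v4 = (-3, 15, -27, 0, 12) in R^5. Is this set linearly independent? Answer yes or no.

no

Form the matrix with these vectors as rows and row reduce.
R2 ← R2 + (2/3)·R1: [0, -5, 5, 0, -5/3]
R3 ← R3 − R1: [0, -3, 6, -2, -2]
R4 ← R4 − R1: [0, 12, -21, 6, 7]
R3 ← R3 − (3/5)·R2: [0, 0, 3, -2, -1]
R4 ← R4 + (12/5)·R2: [0, 0, -9, 6, 3]
R4 ← R4 + (3)·R3: [0, 0, 0, 0, 0]
3 nonzero rows, so the 4 vectors span a space of dimension 3.
Since 3 < 4, the vectors are linearly dependent.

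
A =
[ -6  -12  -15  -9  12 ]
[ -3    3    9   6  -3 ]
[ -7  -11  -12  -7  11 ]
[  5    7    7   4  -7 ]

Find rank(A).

Row reduce to echelon form.
R2 ← R2 − (1/2)·R1: [0, 9, 33/2, 21/2, -9]
R3 ← R3 − (7/6)·R1: [0, 3, 11/2, 7/2, -3]
R4 ← R4 + (5/6)·R1: [0, -3, -11/2, -7/2, 3]
R3 ← R3 − (1/3)·R2: [0, 0, 0, 0, 0]
R4 ← R4 + (1/3)·R2: [0, 0, 0, 0, 0]
Echelon form has 2 nonzero rows, so rank(A) = 2.

2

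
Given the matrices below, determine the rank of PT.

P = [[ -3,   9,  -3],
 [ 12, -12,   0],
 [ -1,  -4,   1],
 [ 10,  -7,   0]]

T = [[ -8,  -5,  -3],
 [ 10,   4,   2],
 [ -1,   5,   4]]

First compute PT:
[[117,  36,  15],
 [-216, -108, -60],
 [-33,  -6,  -1],
 [-150, -78, -44]]
Now row reduce the product.
R2 ← R2 + (24/13)·R1: [0, -540/13, -420/13]
R3 ← R3 + (11/39)·R1: [0, 54/13, 42/13]
R4 ← R4 + (50/39)·R1: [0, -414/13, -322/13]
R3 ← R3 + (1/10)·R2: [0, 0, 0]
R4 ← R4 − (23/30)·R2: [0, 0, 0]
2 nonzero rows, so rank(PT) = 2.

2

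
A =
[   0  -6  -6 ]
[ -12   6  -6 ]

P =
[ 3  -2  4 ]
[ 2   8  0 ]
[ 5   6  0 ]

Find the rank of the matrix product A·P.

2

First compute AP:
[[-42, -84,   0],
 [-54,  36, -48]]
Now row reduce the product.
R2 ← R2 − (9/7)·R1: [0, 144, -48]
2 nonzero rows, so rank(AP) = 2.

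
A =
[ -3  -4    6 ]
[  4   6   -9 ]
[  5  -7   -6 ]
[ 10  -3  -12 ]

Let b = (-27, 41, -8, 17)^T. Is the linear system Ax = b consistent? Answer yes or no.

Row reduce the augmented matrix [A | b].
R2 ← R2 + (4/3)·R1: [0, 2/3, -1, 5]
R3 ← R3 + (5/3)·R1: [0, -41/3, 4, -53]
R4 ← R4 + (10/3)·R1: [0, -49/3, 8, -73]
R3 ← R3 + (41/2)·R2: [0, 0, -33/2, 99/2]
R4 ← R4 + (49/2)·R2: [0, 0, -33/2, 99/2]
R4 ← R4 − R3: [0, 0, 0, 0]
The echelon form has 3 nonzero rows, and every pivot lies in the first 3 columns, so rank(A) = rank([A|b]) = 3.
The system is consistent.

yes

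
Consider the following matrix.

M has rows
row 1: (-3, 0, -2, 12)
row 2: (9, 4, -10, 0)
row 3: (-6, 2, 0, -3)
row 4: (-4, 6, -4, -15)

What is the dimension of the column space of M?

3

Row reduce to echelon form.
R2 ← R2 + (3)·R1: [0, 4, -16, 36]
R3 ← R3 − (2)·R1: [0, 2, 4, -27]
R4 ← R4 − (4/3)·R1: [0, 6, -4/3, -31]
R3 ← R3 − (1/2)·R2: [0, 0, 12, -45]
R4 ← R4 − (3/2)·R2: [0, 0, 68/3, -85]
R4 ← R4 − (17/9)·R3: [0, 0, 0, 0]
Echelon form has 3 nonzero rows, so rank(M) = 3.
The column space has dimension equal to the rank: 3.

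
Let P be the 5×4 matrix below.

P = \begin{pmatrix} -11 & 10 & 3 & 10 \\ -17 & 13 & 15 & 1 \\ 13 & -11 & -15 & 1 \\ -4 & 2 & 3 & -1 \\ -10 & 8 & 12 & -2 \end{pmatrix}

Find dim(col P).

3

Row reduce to echelon form.
R2 ← R2 − (17/11)·R1: [0, -27/11, 114/11, -159/11]
R3 ← R3 + (13/11)·R1: [0, 9/11, -126/11, 141/11]
R4 ← R4 − (4/11)·R1: [0, -18/11, 21/11, -51/11]
R5 ← R5 − (10/11)·R1: [0, -12/11, 102/11, -122/11]
R3 ← R3 + (1/3)·R2: [0, 0, -8, 8]
R4 ← R4 − (2/3)·R2: [0, 0, -5, 5]
R5 ← R5 − (4/9)·R2: [0, 0, 14/3, -14/3]
R4 ← R4 − (5/8)·R3: [0, 0, 0, 0]
R5 ← R5 + (7/12)·R3: [0, 0, 0, 0]
Echelon form has 3 nonzero rows, so rank(P) = 3.
The column space has dimension equal to the rank: 3.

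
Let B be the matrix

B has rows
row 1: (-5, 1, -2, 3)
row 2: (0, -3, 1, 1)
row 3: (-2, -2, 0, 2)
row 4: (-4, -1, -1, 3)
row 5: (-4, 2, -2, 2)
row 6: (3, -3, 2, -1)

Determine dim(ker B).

2

Row reduce to echelon form.
R3 ← R3 − (2/5)·R1: [0, -12/5, 4/5, 4/5]
R4 ← R4 − (4/5)·R1: [0, -9/5, 3/5, 3/5]
R5 ← R5 − (4/5)·R1: [0, 6/5, -2/5, -2/5]
R6 ← R6 + (3/5)·R1: [0, -12/5, 4/5, 4/5]
R3 ← R3 − (4/5)·R2: [0, 0, 0, 0]
R4 ← R4 − (3/5)·R2: [0, 0, 0, 0]
R5 ← R5 + (2/5)·R2: [0, 0, 0, 0]
R6 ← R6 − (4/5)·R2: [0, 0, 0, 0]
2 nonzero rows, so rank(B) = 2.
B has 4 columns; by rank–nullity, nullity = 4 − 2 = 2.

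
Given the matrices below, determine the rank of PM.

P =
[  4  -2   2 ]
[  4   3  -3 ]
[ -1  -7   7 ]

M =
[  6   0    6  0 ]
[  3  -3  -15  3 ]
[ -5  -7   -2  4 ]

First compute PM:
[[  8,  -8,  50,   2],
 [ 48,  12, -15,  -3],
 [-62, -28,  85,   7]]
Now row reduce the product.
R2 ← R2 − (6)·R1: [0, 60, -315, -15]
R3 ← R3 + (31/4)·R1: [0, -90, 945/2, 45/2]
R3 ← R3 + (3/2)·R2: [0, 0, 0, 0]
2 nonzero rows, so rank(PM) = 2.

2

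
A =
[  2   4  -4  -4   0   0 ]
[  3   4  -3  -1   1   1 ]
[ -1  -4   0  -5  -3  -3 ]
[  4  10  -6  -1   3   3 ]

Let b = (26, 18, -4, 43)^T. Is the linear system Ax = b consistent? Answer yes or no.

yes

Row reduce the augmented matrix [A | b].
R2 ← R2 − (3/2)·R1: [0, -2, 3, 5, 1, 1, -21]
R3 ← R3 + (1/2)·R1: [0, -2, -2, -7, -3, -3, 9]
R4 ← R4 − (2)·R1: [0, 2, 2, 7, 3, 3, -9]
R3 ← R3 − R2: [0, 0, -5, -12, -4, -4, 30]
R4 ← R4 + R2: [0, 0, 5, 12, 4, 4, -30]
R4 ← R4 + R3: [0, 0, 0, 0, 0, 0, 0]
The echelon form has 3 nonzero rows, and every pivot lies in the first 6 columns, so rank(A) = rank([A|b]) = 3.
The system is consistent.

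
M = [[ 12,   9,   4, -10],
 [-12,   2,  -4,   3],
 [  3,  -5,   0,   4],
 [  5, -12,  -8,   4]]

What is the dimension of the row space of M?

4

Row reduce to echelon form.
R2 ← R2 + R1: [0, 11, 0, -7]
R3 ← R3 − (1/4)·R1: [0, -29/4, -1, 13/2]
R4 ← R4 − (5/12)·R1: [0, -63/4, -29/3, 49/6]
R3 ← R3 + (29/44)·R2: [0, 0, -1, 83/44]
R4 ← R4 + (63/44)·R2: [0, 0, -29/3, -245/132]
R4 ← R4 − (29/3)·R3: [0, 0, 0, -221/11]
Echelon form has 4 nonzero rows, so rank(M) = 4.
The row space has dimension equal to the rank: 4.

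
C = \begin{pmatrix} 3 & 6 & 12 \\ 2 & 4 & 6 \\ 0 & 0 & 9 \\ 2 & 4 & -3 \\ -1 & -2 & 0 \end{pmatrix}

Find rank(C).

2

Row reduce to echelon form.
R2 ← R2 − (2/3)·R1: [0, 0, -2]
R4 ← R4 − (2/3)·R1: [0, 0, -11]
R5 ← R5 + (1/3)·R1: [0, 0, 4]
R3 ← R3 + (9/2)·R2: [0, 0, 0]
R4 ← R4 − (11/2)·R2: [0, 0, 0]
R5 ← R5 + (2)·R2: [0, 0, 0]
Echelon form has 2 nonzero rows, so rank(C) = 2.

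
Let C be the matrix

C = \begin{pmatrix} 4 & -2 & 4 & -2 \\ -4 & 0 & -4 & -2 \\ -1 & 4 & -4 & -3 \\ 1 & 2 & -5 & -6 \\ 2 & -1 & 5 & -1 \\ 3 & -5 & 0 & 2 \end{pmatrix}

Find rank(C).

4

Row reduce to echelon form.
R2 ← R2 + R1: [0, -2, 0, -4]
R3 ← R3 + (1/4)·R1: [0, 7/2, -3, -7/2]
R4 ← R4 − (1/4)·R1: [0, 5/2, -6, -11/2]
R5 ← R5 − (1/2)·R1: [0, 0, 3, 0]
R6 ← R6 − (3/4)·R1: [0, -7/2, -3, 7/2]
R3 ← R3 + (7/4)·R2: [0, 0, -3, -21/2]
R4 ← R4 + (5/4)·R2: [0, 0, -6, -21/2]
R6 ← R6 − (7/4)·R2: [0, 0, -3, 21/2]
R4 ← R4 − (2)·R3: [0, 0, 0, 21/2]
R5 ← R5 + R3: [0, 0, 0, -21/2]
R6 ← R6 − R3: [0, 0, 0, 21]
R5 ← R5 + R4: [0, 0, 0, 0]
R6 ← R6 − (2)·R4: [0, 0, 0, 0]
Echelon form has 4 nonzero rows, so rank(C) = 4.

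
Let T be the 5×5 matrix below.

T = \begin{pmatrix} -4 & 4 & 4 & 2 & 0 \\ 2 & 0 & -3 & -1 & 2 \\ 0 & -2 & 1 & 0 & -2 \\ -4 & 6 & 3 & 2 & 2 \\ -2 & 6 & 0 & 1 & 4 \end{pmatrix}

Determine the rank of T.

2

Row reduce to echelon form.
R2 ← R2 + (1/2)·R1: [0, 2, -1, 0, 2]
R4 ← R4 − R1: [0, 2, -1, 0, 2]
R5 ← R5 − (1/2)·R1: [0, 4, -2, 0, 4]
R3 ← R3 + R2: [0, 0, 0, 0, 0]
R4 ← R4 − R2: [0, 0, 0, 0, 0]
R5 ← R5 − (2)·R2: [0, 0, 0, 0, 0]
Echelon form has 2 nonzero rows, so rank(T) = 2.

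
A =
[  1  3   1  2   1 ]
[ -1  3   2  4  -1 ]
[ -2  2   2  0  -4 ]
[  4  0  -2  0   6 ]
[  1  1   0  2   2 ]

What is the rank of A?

3

Row reduce to echelon form.
R2 ← R2 + R1: [0, 6, 3, 6, 0]
R3 ← R3 + (2)·R1: [0, 8, 4, 4, -2]
R4 ← R4 − (4)·R1: [0, -12, -6, -8, 2]
R5 ← R5 − R1: [0, -2, -1, 0, 1]
R3 ← R3 − (4/3)·R2: [0, 0, 0, -4, -2]
R4 ← R4 + (2)·R2: [0, 0, 0, 4, 2]
R5 ← R5 + (1/3)·R2: [0, 0, 0, 2, 1]
R4 ← R4 + R3: [0, 0, 0, 0, 0]
R5 ← R5 + (1/2)·R3: [0, 0, 0, 0, 0]
Echelon form has 3 nonzero rows, so rank(A) = 3.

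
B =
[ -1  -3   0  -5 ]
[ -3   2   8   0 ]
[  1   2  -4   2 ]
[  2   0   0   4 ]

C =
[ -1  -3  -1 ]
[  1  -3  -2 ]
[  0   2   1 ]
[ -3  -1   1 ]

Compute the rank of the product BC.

First compute BC:
[[ 13,  17,   2],
 [  5,  19,   7],
 [ -5, -19,  -7],
 [-14, -10,   2]]
Now row reduce the product.
R2 ← R2 − (5/13)·R1: [0, 162/13, 81/13]
R3 ← R3 + (5/13)·R1: [0, -162/13, -81/13]
R4 ← R4 + (14/13)·R1: [0, 108/13, 54/13]
R3 ← R3 + R2: [0, 0, 0]
R4 ← R4 − (2/3)·R2: [0, 0, 0]
2 nonzero rows, so rank(BC) = 2.

2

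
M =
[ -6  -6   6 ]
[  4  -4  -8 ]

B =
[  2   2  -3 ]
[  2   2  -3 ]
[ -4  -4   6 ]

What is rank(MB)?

1

First compute MB:
[[-48, -48,  72],
 [ 32,  32, -48]]
Now row reduce the product.
R2 ← R2 + (2/3)·R1: [0, 0, 0]
1 nonzero row, so rank(MB) = 1.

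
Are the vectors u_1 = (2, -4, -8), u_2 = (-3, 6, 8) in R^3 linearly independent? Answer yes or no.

Form the matrix with these vectors as rows and row reduce.
R2 ← R2 + (3/2)·R1: [0, 0, -4]
2 nonzero rows, so the 2 vectors span a space of dimension 2.
Since 2 = 2, the vectors are linearly independent.

yes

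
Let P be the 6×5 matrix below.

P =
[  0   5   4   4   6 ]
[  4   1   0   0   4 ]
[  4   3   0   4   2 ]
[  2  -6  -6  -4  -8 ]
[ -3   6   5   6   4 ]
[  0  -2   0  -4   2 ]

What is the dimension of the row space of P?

3

Row reduce to echelon form.
Swap R1 ↔ R2
R3 ← R3 − R1: [0, 2, 0, 4, -2]
R4 ← R4 − (1/2)·R1: [0, -13/2, -6, -4, -10]
R5 ← R5 + (3/4)·R1: [0, 27/4, 5, 6, 7]
R3 ← R3 − (2/5)·R2: [0, 0, -8/5, 12/5, -22/5]
R4 ← R4 + (13/10)·R2: [0, 0, -4/5, 6/5, -11/5]
R5 ← R5 − (27/20)·R2: [0, 0, -2/5, 3/5, -11/10]
R6 ← R6 + (2/5)·R2: [0, 0, 8/5, -12/5, 22/5]
R4 ← R4 − (1/2)·R3: [0, 0, 0, 0, 0]
R5 ← R5 − (1/4)·R3: [0, 0, 0, 0, 0]
R6 ← R6 + R3: [0, 0, 0, 0, 0]
Echelon form has 3 nonzero rows, so rank(P) = 3.
The row space has dimension equal to the rank: 3.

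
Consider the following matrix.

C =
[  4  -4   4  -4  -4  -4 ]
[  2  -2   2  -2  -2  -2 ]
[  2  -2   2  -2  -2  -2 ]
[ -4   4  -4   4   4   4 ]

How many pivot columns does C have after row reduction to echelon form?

Row reduce to echelon form.
R2 ← R2 − (1/2)·R1: [0, 0, 0, 0, 0, 0]
R3 ← R3 − (1/2)·R1: [0, 0, 0, 0, 0, 0]
R4 ← R4 + R1: [0, 0, 0, 0, 0, 0]
Echelon form has 1 nonzero row, so rank(C) = 1.
Each nonzero row contributes one pivot column: 1 pivot columns.

1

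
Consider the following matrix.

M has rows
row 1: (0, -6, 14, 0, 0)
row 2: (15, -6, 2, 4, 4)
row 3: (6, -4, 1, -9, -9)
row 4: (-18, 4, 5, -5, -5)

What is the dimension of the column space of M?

Row reduce to echelon form.
Swap R1 ↔ R2
R3 ← R3 − (2/5)·R1: [0, -8/5, 1/5, -53/5, -53/5]
R4 ← R4 + (6/5)·R1: [0, -16/5, 37/5, -1/5, -1/5]
R3 ← R3 − (4/15)·R2: [0, 0, -53/15, -53/5, -53/5]
R4 ← R4 − (8/15)·R2: [0, 0, -1/15, -1/5, -1/5]
R4 ← R4 − (1/53)·R3: [0, 0, 0, 0, 0]
Echelon form has 3 nonzero rows, so rank(M) = 3.
The column space has dimension equal to the rank: 3.

3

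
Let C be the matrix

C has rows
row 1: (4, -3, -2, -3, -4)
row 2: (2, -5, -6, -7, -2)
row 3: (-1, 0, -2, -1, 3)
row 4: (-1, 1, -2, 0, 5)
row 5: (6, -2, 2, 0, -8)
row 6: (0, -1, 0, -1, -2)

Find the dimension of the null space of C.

2

Row reduce to echelon form.
R2 ← R2 − (1/2)·R1: [0, -7/2, -5, -11/2, 0]
R3 ← R3 + (1/4)·R1: [0, -3/4, -5/2, -7/4, 2]
R4 ← R4 + (1/4)·R1: [0, 1/4, -5/2, -3/4, 4]
R5 ← R5 − (3/2)·R1: [0, 5/2, 5, 9/2, -2]
R3 ← R3 − (3/14)·R2: [0, 0, -10/7, -4/7, 2]
R4 ← R4 + (1/14)·R2: [0, 0, -20/7, -8/7, 4]
R5 ← R5 + (5/7)·R2: [0, 0, 10/7, 4/7, -2]
R6 ← R6 − (2/7)·R2: [0, 0, 10/7, 4/7, -2]
R4 ← R4 − (2)·R3: [0, 0, 0, 0, 0]
R5 ← R5 + R3: [0, 0, 0, 0, 0]
R6 ← R6 + R3: [0, 0, 0, 0, 0]
3 nonzero rows, so rank(C) = 3.
C has 5 columns; by rank–nullity, nullity = 5 − 3 = 2.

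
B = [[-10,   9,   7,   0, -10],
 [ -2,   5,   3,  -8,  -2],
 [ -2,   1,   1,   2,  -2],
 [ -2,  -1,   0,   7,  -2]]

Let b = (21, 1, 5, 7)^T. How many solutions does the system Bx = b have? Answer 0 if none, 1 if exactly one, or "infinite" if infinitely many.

Row reduce the augmented matrix [B | b].
R2 ← R2 − (1/5)·R1: [0, 16/5, 8/5, -8, 0, -16/5]
R3 ← R3 − (1/5)·R1: [0, -4/5, -2/5, 2, 0, 4/5]
R4 ← R4 − (1/5)·R1: [0, -14/5, -7/5, 7, 0, 14/5]
R3 ← R3 + (1/4)·R2: [0, 0, 0, 0, 0, 0]
R4 ← R4 + (7/8)·R2: [0, 0, 0, 0, 0, 0]
The echelon form has 2 nonzero rows, and every pivot lies in the first 5 columns, so rank(B) = rank([B|b]) = 2.
The system is consistent.
rank = 2 < 5 unknowns, so there are infinitely many solutions.

infinite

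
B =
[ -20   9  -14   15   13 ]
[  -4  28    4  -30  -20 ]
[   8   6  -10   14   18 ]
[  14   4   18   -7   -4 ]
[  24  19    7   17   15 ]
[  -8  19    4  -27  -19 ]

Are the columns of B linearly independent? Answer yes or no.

Row reduce B to echelon form.
R2 ← R2 − (1/5)·R1: [0, 131/5, 34/5, -33, -113/5]
R3 ← R3 + (2/5)·R1: [0, 48/5, -78/5, 20, 116/5]
R4 ← R4 + (7/10)·R1: [0, 103/10, 41/5, 7/2, 51/10]
R5 ← R5 + (6/5)·R1: [0, 149/5, -49/5, 35, 153/5]
R6 ← R6 − (2/5)·R1: [0, 77/5, 48/5, -33, -121/5]
R3 ← R3 − (48/131)·R2: [0, 0, -2370/131, 4204/131, 4124/131]
R4 ← R4 − (103/262)·R2: [0, 0, 724/131, 2158/131, 1832/131]
R5 ← R5 − (149/131)·R2: [0, 0, -2297/131, 9502/131, 7376/131]
R6 ← R6 − (77/131)·R2: [0, 0, 734/131, -1782/131, -1430/131]
R4 ← R4 + (362/1185)·R3: [0, 0, 0, 31138/1185, 27968/1185]
R5 ← R5 − (2297/2370)·R3: [0, 0, 0, 49096/1185, 30566/1185]
R6 ← R6 + (367/1185)·R3: [0, 0, 0, -4342/1185, -1382/1185]
R5 ← R5 − (24548/15569)·R4: [0, 0, 0, 0, -177786/15569]
R6 ← R6 + (2171/15569)·R4: [0, 0, 0, 0, 33082/15569]
R6 ← R6 + (139/747)·R5: [0, 0, 0, 0, 0]
5 pivots among 5 columns.
Every column is a pivot column, so the columns are linearly independent.

yes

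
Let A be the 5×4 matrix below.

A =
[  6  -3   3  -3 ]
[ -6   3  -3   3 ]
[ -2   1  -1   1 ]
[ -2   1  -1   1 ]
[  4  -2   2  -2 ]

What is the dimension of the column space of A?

Row reduce to echelon form.
R2 ← R2 + R1: [0, 0, 0, 0]
R3 ← R3 + (1/3)·R1: [0, 0, 0, 0]
R4 ← R4 + (1/3)·R1: [0, 0, 0, 0]
R5 ← R5 − (2/3)·R1: [0, 0, 0, 0]
Echelon form has 1 nonzero row, so rank(A) = 1.
The column space has dimension equal to the rank: 1.

1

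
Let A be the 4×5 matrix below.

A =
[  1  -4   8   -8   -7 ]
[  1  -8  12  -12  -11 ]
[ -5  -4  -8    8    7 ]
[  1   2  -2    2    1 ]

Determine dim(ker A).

2

Row reduce to echelon form.
R2 ← R2 − R1: [0, -4, 4, -4, -4]
R3 ← R3 + (5)·R1: [0, -24, 32, -32, -28]
R4 ← R4 − R1: [0, 6, -10, 10, 8]
R3 ← R3 − (6)·R2: [0, 0, 8, -8, -4]
R4 ← R4 + (3/2)·R2: [0, 0, -4, 4, 2]
R4 ← R4 + (1/2)·R3: [0, 0, 0, 0, 0]
3 nonzero rows, so rank(A) = 3.
A has 5 columns; by rank–nullity, nullity = 5 − 3 = 2.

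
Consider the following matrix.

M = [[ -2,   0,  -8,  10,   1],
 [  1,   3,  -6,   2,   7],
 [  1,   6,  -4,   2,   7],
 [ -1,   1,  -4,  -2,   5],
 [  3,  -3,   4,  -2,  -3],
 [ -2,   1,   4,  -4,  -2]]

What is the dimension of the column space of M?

4

Row reduce to echelon form.
R2 ← R2 + (1/2)·R1: [0, 3, -10, 7, 15/2]
R3 ← R3 + (1/2)·R1: [0, 6, -8, 7, 15/2]
R4 ← R4 − (1/2)·R1: [0, 1, 0, -7, 9/2]
R5 ← R5 + (3/2)·R1: [0, -3, -8, 13, -3/2]
R6 ← R6 − R1: [0, 1, 12, -14, -3]
R3 ← R3 − (2)·R2: [0, 0, 12, -7, -15/2]
R4 ← R4 − (1/3)·R2: [0, 0, 10/3, -28/3, 2]
R5 ← R5 + R2: [0, 0, -18, 20, 6]
R6 ← R6 − (1/3)·R2: [0, 0, 46/3, -49/3, -11/2]
R4 ← R4 − (5/18)·R3: [0, 0, 0, -133/18, 49/12]
R5 ← R5 + (3/2)·R3: [0, 0, 0, 19/2, -21/4]
R6 ← R6 − (23/18)·R3: [0, 0, 0, -133/18, 49/12]
R5 ← R5 + (9/7)·R4: [0, 0, 0, 0, 0]
R6 ← R6 − R4: [0, 0, 0, 0, 0]
Echelon form has 4 nonzero rows, so rank(M) = 4.
The column space has dimension equal to the rank: 4.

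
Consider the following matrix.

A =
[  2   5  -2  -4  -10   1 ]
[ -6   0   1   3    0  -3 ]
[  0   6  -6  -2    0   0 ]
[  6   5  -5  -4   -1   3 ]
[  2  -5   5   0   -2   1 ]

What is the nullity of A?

Row reduce to echelon form.
R2 ← R2 + (3)·R1: [0, 15, -5, -9, -30, 0]
R4 ← R4 − (3)·R1: [0, -10, 1, 8, 29, 0]
R5 ← R5 − R1: [0, -10, 7, 4, 8, 0]
R3 ← R3 − (2/5)·R2: [0, 0, -4, 8/5, 12, 0]
R4 ← R4 + (2/3)·R2: [0, 0, -7/3, 2, 9, 0]
R5 ← R5 + (2/3)·R2: [0, 0, 11/3, -2, -12, 0]
R4 ← R4 − (7/12)·R3: [0, 0, 0, 16/15, 2, 0]
R5 ← R5 + (11/12)·R3: [0, 0, 0, -8/15, -1, 0]
R5 ← R5 + (1/2)·R4: [0, 0, 0, 0, 0, 0]
4 nonzero rows, so rank(A) = 4.
A has 6 columns; by rank–nullity, nullity = 6 − 4 = 2.

2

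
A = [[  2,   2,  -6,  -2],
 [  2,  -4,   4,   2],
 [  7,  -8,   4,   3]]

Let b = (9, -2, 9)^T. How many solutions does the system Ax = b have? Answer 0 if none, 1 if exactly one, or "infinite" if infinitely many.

Row reduce the augmented matrix [A | b].
R2 ← R2 − R1: [0, -6, 10, 4, -11]
R3 ← R3 − (7/2)·R1: [0, -15, 25, 10, -45/2]
R3 ← R3 − (5/2)·R2: [0, 0, 0, 0, 5]
The echelon form has 3 nonzero rows; the last pivot sits in the augmented column, so rank(A) = 2 but rank([A|b]) = 3.
Since the ranks differ, the system is inconsistent.
It has no solutions.

0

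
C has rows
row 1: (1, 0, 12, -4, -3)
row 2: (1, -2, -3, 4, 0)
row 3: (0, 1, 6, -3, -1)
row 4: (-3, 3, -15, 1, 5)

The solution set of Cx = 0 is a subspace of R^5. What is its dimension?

Row reduce to echelon form.
R2 ← R2 − R1: [0, -2, -15, 8, 3]
R4 ← R4 + (3)·R1: [0, 3, 21, -11, -4]
R3 ← R3 + (1/2)·R2: [0, 0, -3/2, 1, 1/2]
R4 ← R4 + (3/2)·R2: [0, 0, -3/2, 1, 1/2]
R4 ← R4 − R3: [0, 0, 0, 0, 0]
3 nonzero rows, so rank(C) = 3.
C has 5 columns; by rank–nullity, nullity = 5 − 3 = 2.

2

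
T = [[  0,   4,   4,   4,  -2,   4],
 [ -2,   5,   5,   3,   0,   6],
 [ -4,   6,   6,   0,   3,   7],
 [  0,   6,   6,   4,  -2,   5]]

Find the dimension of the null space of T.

Row reduce to echelon form.
Swap R1 ↔ R2
R3 ← R3 − (2)·R1: [0, -4, -4, -6, 3, -5]
R3 ← R3 + R2: [0, 0, 0, -2, 1, -1]
R4 ← R4 − (3/2)·R2: [0, 0, 0, -2, 1, -1]
R4 ← R4 − R3: [0, 0, 0, 0, 0, 0]
3 nonzero rows, so rank(T) = 3.
T has 6 columns; by rank–nullity, nullity = 6 − 3 = 3.

3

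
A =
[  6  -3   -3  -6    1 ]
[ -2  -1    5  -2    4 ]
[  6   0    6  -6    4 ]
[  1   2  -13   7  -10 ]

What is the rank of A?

3

Row reduce to echelon form.
R2 ← R2 + (1/3)·R1: [0, -2, 4, -4, 13/3]
R3 ← R3 − R1: [0, 3, 9, 0, 3]
R4 ← R4 − (1/6)·R1: [0, 5/2, -25/2, 8, -61/6]
R3 ← R3 + (3/2)·R2: [0, 0, 15, -6, 19/2]
R4 ← R4 + (5/4)·R2: [0, 0, -15/2, 3, -19/4]
R4 ← R4 + (1/2)·R3: [0, 0, 0, 0, 0]
Echelon form has 3 nonzero rows, so rank(A) = 3.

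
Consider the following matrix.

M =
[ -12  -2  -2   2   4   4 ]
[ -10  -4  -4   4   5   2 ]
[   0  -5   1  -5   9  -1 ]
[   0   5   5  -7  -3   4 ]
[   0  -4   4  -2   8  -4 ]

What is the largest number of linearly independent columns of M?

Row reduce to echelon form.
R2 ← R2 − (5/6)·R1: [0, -7/3, -7/3, 7/3, 5/3, -4/3]
R3 ← R3 − (15/7)·R2: [0, 0, 6, -10, 38/7, 13/7]
R4 ← R4 + (15/7)·R2: [0, 0, 0, -2, 4/7, 8/7]
R5 ← R5 − (12/7)·R2: [0, 0, 8, -6, 36/7, -12/7]
R5 ← R5 − (4/3)·R3: [0, 0, 0, 22/3, -44/21, -88/21]
R5 ← R5 + (11/3)·R4: [0, 0, 0, 0, 0, 0]
Echelon form has 4 nonzero rows, so rank(M) = 4.
The rank gives the maximum number of linearly independent columns: 4.

4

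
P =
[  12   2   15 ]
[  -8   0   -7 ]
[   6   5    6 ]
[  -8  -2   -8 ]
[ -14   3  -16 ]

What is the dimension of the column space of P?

3

Row reduce to echelon form.
R2 ← R2 + (2/3)·R1: [0, 4/3, 3]
R3 ← R3 − (1/2)·R1: [0, 4, -3/2]
R4 ← R4 + (2/3)·R1: [0, -2/3, 2]
R5 ← R5 + (7/6)·R1: [0, 16/3, 3/2]
R3 ← R3 − (3)·R2: [0, 0, -21/2]
R4 ← R4 + (1/2)·R2: [0, 0, 7/2]
R5 ← R5 − (4)·R2: [0, 0, -21/2]
R4 ← R4 + (1/3)·R3: [0, 0, 0]
R5 ← R5 − R3: [0, 0, 0]
Echelon form has 3 nonzero rows, so rank(P) = 3.
The column space has dimension equal to the rank: 3.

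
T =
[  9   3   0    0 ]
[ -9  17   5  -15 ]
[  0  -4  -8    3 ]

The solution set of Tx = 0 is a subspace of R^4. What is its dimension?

1

Row reduce to echelon form.
R2 ← R2 + R1: [0, 20, 5, -15]
R3 ← R3 + (1/5)·R2: [0, 0, -7, 0]
3 nonzero rows, so rank(T) = 3.
T has 4 columns; by rank–nullity, nullity = 4 − 3 = 1.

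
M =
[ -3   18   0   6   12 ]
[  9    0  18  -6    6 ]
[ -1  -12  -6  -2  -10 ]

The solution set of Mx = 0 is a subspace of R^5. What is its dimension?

3

Row reduce to echelon form.
R2 ← R2 + (3)·R1: [0, 54, 18, 12, 42]
R3 ← R3 − (1/3)·R1: [0, -18, -6, -4, -14]
R3 ← R3 + (1/3)·R2: [0, 0, 0, 0, 0]
2 nonzero rows, so rank(M) = 2.
M has 5 columns; by rank–nullity, nullity = 5 − 2 = 3.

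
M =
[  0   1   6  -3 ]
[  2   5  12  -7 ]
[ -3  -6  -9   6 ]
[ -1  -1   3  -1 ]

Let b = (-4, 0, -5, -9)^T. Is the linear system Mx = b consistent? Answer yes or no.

Row reduce the augmented matrix [M | b].
Swap R1 ↔ R2
R3 ← R3 + (3/2)·R1: [0, 3/2, 9, -9/2, -5]
R4 ← R4 + (1/2)·R1: [0, 3/2, 9, -9/2, -9]
R3 ← R3 − (3/2)·R2: [0, 0, 0, 0, 1]
R4 ← R4 − (3/2)·R2: [0, 0, 0, 0, -3]
R4 ← R4 + (3)·R3: [0, 0, 0, 0, 0]
The echelon form has 3 nonzero rows; the last pivot sits in the augmented column, so rank(M) = 2 but rank([M|b]) = 3.
Since the ranks differ, the system is inconsistent.

no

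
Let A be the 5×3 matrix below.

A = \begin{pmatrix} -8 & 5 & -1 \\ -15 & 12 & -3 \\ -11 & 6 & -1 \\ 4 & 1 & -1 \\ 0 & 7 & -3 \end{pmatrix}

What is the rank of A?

2

Row reduce to echelon form.
R2 ← R2 − (15/8)·R1: [0, 21/8, -9/8]
R3 ← R3 − (11/8)·R1: [0, -7/8, 3/8]
R4 ← R4 + (1/2)·R1: [0, 7/2, -3/2]
R3 ← R3 + (1/3)·R2: [0, 0, 0]
R4 ← R4 − (4/3)·R2: [0, 0, 0]
R5 ← R5 − (8/3)·R2: [0, 0, 0]
Echelon form has 2 nonzero rows, so rank(A) = 2.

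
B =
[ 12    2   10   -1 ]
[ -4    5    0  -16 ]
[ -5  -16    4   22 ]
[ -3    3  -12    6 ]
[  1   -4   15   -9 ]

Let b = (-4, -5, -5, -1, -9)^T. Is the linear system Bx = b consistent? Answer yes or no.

Row reduce the augmented matrix [B | b].
R2 ← R2 + (1/3)·R1: [0, 17/3, 10/3, -49/3, -19/3]
R3 ← R3 + (5/12)·R1: [0, -91/6, 49/6, 259/12, -20/3]
R4 ← R4 + (1/4)·R1: [0, 7/2, -19/2, 23/4, -2]
R5 ← R5 − (1/12)·R1: [0, -25/6, 85/6, -107/12, -26/3]
R3 ← R3 + (91/34)·R2: [0, 0, 581/34, -1505/68, -803/34]
R4 ← R4 − (21/34)·R2: [0, 0, -393/34, 1077/68, 65/34]
R5 ← R5 + (25/34)·R2: [0, 0, 565/34, -1423/68, -453/34]
R4 ← R4 + (393/581)·R3: [0, 0, 0, 72/83, -8171/581]
R5 ← R5 − (565/581)·R3: [0, 0, 0, 99/166, 5603/581]
R5 ← R5 − (11/16)·R4: [0, 0, 0, 0, 309/16]
The echelon form has 5 nonzero rows; the last pivot sits in the augmented column, so rank(B) = 4 but rank([B|b]) = 5.
Since the ranks differ, the system is inconsistent.

no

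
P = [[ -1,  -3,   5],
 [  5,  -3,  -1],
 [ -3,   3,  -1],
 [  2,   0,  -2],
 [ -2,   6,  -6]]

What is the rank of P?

2

Row reduce to echelon form.
R2 ← R2 + (5)·R1: [0, -18, 24]
R3 ← R3 − (3)·R1: [0, 12, -16]
R4 ← R4 + (2)·R1: [0, -6, 8]
R5 ← R5 − (2)·R1: [0, 12, -16]
R3 ← R3 + (2/3)·R2: [0, 0, 0]
R4 ← R4 − (1/3)·R2: [0, 0, 0]
R5 ← R5 + (2/3)·R2: [0, 0, 0]
Echelon form has 2 nonzero rows, so rank(P) = 2.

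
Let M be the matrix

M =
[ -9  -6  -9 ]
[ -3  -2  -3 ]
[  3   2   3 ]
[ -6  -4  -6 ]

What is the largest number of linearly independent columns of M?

Row reduce to echelon form.
R2 ← R2 − (1/3)·R1: [0, 0, 0]
R3 ← R3 + (1/3)·R1: [0, 0, 0]
R4 ← R4 − (2/3)·R1: [0, 0, 0]
Echelon form has 1 nonzero row, so rank(M) = 1.
The rank gives the maximum number of linearly independent columns: 1.

1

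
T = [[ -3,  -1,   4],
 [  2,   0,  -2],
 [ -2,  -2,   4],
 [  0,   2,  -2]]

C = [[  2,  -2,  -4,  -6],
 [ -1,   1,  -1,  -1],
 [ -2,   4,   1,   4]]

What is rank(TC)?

2

First compute TC:
[[-13,  21,  17,  35],
 [  8, -12, -10, -20],
 [-10,  18,  14,  30],
 [  2,  -6,  -4, -10]]
Now row reduce the product.
R2 ← R2 + (8/13)·R1: [0, 12/13, 6/13, 20/13]
R3 ← R3 − (10/13)·R1: [0, 24/13, 12/13, 40/13]
R4 ← R4 + (2/13)·R1: [0, -36/13, -18/13, -60/13]
R3 ← R3 − (2)·R2: [0, 0, 0, 0]
R4 ← R4 + (3)·R2: [0, 0, 0, 0]
2 nonzero rows, so rank(TC) = 2.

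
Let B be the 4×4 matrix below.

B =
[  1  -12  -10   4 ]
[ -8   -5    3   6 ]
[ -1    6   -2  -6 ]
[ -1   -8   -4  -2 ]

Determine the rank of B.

Row reduce to echelon form.
R2 ← R2 + (8)·R1: [0, -101, -77, 38]
R3 ← R3 + R1: [0, -6, -12, -2]
R4 ← R4 + R1: [0, -20, -14, 2]
R3 ← R3 − (6/101)·R2: [0, 0, -750/101, -430/101]
R4 ← R4 − (20/101)·R2: [0, 0, 126/101, -558/101]
R4 ← R4 + (21/125)·R3: [0, 0, 0, -156/25]
Echelon form has 4 nonzero rows, so rank(B) = 4.

4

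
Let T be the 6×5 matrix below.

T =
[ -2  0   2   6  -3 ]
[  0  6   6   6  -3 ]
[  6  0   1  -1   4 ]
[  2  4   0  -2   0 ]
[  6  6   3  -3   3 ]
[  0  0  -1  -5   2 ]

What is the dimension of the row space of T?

Row reduce to echelon form.
R3 ← R3 + (3)·R1: [0, 0, 7, 17, -5]
R4 ← R4 + R1: [0, 4, 2, 4, -3]
R5 ← R5 + (3)·R1: [0, 6, 9, 15, -6]
R4 ← R4 − (2/3)·R2: [0, 0, -2, 0, -1]
R5 ← R5 − R2: [0, 0, 3, 9, -3]
R4 ← R4 + (2/7)·R3: [0, 0, 0, 34/7, -17/7]
R5 ← R5 − (3/7)·R3: [0, 0, 0, 12/7, -6/7]
R6 ← R6 + (1/7)·R3: [0, 0, 0, -18/7, 9/7]
R5 ← R5 − (6/17)·R4: [0, 0, 0, 0, 0]
R6 ← R6 + (9/17)·R4: [0, 0, 0, 0, 0]
Echelon form has 4 nonzero rows, so rank(T) = 4.
The row space has dimension equal to the rank: 4.

4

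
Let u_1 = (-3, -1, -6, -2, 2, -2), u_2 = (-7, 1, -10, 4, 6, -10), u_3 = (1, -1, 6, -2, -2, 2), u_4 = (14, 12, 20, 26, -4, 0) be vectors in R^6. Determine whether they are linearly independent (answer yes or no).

no

Form the matrix with these vectors as rows and row reduce.
R2 ← R2 − (7/3)·R1: [0, 10/3, 4, 26/3, 4/3, -16/3]
R3 ← R3 + (1/3)·R1: [0, -4/3, 4, -8/3, -4/3, 4/3]
R4 ← R4 + (14/3)·R1: [0, 22/3, -8, 50/3, 16/3, -28/3]
R3 ← R3 + (2/5)·R2: [0, 0, 28/5, 4/5, -4/5, -4/5]
R4 ← R4 − (11/5)·R2: [0, 0, -84/5, -12/5, 12/5, 12/5]
R4 ← R4 + (3)·R3: [0, 0, 0, 0, 0, 0]
3 nonzero rows, so the 4 vectors span a space of dimension 3.
Since 3 < 4, the vectors are linearly dependent.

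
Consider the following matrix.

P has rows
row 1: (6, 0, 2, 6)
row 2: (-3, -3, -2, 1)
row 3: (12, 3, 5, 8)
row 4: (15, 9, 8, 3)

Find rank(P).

Row reduce to echelon form.
R2 ← R2 + (1/2)·R1: [0, -3, -1, 4]
R3 ← R3 − (2)·R1: [0, 3, 1, -4]
R4 ← R4 − (5/2)·R1: [0, 9, 3, -12]
R3 ← R3 + R2: [0, 0, 0, 0]
R4 ← R4 + (3)·R2: [0, 0, 0, 0]
Echelon form has 2 nonzero rows, so rank(P) = 2.

2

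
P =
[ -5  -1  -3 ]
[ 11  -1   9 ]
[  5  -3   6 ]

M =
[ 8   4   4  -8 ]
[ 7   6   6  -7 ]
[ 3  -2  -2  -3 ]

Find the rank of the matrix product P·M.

First compute PM:
[[-56, -20, -20,  56],
 [108,  20,  20, -108],
 [ 37, -10, -10, -37]]
Now row reduce the product.
R2 ← R2 + (27/14)·R1: [0, -130/7, -130/7, 0]
R3 ← R3 + (37/56)·R1: [0, -325/14, -325/14, 0]
R3 ← R3 − (5/4)·R2: [0, 0, 0, 0]
2 nonzero rows, so rank(PM) = 2.

2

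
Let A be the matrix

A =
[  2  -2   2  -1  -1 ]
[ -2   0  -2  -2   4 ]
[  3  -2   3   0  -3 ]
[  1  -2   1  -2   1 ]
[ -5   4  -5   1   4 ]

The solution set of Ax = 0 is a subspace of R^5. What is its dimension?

Row reduce to echelon form.
R2 ← R2 + R1: [0, -2, 0, -3, 3]
R3 ← R3 − (3/2)·R1: [0, 1, 0, 3/2, -3/2]
R4 ← R4 − (1/2)·R1: [0, -1, 0, -3/2, 3/2]
R5 ← R5 + (5/2)·R1: [0, -1, 0, -3/2, 3/2]
R3 ← R3 + (1/2)·R2: [0, 0, 0, 0, 0]
R4 ← R4 − (1/2)·R2: [0, 0, 0, 0, 0]
R5 ← R5 − (1/2)·R2: [0, 0, 0, 0, 0]
2 nonzero rows, so rank(A) = 2.
A has 5 columns; by rank–nullity, nullity = 5 − 2 = 3.

3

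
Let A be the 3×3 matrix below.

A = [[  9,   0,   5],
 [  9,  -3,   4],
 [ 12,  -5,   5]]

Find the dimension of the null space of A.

1

Row reduce to echelon form.
R2 ← R2 − R1: [0, -3, -1]
R3 ← R3 − (4/3)·R1: [0, -5, -5/3]
R3 ← R3 − (5/3)·R2: [0, 0, 0]
2 nonzero rows, so rank(A) = 2.
A has 3 columns; by rank–nullity, nullity = 3 − 2 = 1.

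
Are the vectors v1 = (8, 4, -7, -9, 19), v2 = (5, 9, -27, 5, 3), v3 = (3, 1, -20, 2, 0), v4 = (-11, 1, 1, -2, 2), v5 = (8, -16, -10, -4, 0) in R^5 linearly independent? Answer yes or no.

yes

Form the matrix with these vectors as rows and row reduce.
R2 ← R2 − (5/8)·R1: [0, 13/2, -181/8, 85/8, -71/8]
R3 ← R3 − (3/8)·R1: [0, -1/2, -139/8, 43/8, -57/8]
R4 ← R4 + (11/8)·R1: [0, 13/2, -69/8, -115/8, 225/8]
R5 ← R5 − R1: [0, -20, -3, 5, -19]
R3 ← R3 + (1/13)·R2: [0, 0, -497/26, 161/26, -203/26]
R4 ← R4 − R2: [0, 0, 14, -25, 37]
R5 ← R5 + (40/13)·R2: [0, 0, -944/13, 490/13, -602/13]
R4 ← R4 + (52/71)·R3: [0, 0, 0, -1453/71, 2221/71]
R5 ← R5 − (1888/497)·R3: [0, 0, 0, 1006/71, -1182/71]
R5 ← R5 + (1006/1453)·R4: [0, 0, 0, 0, 7280/1453]
5 nonzero rows, so the 5 vectors span a space of dimension 5.
Since 5 = 5, the vectors are linearly independent.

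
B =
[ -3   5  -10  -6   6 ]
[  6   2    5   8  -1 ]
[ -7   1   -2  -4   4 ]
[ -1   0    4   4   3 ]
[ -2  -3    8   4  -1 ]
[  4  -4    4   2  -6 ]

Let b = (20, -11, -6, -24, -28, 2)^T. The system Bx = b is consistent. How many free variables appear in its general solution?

1

Row reduce the augmented matrix [B | b].
R2 ← R2 + (2)·R1: [0, 12, -15, -4, 11, 29]
R3 ← R3 − (7/3)·R1: [0, -32/3, 64/3, 10, -10, -158/3]
R4 ← R4 − (1/3)·R1: [0, -5/3, 22/3, 6, 1, -92/3]
R5 ← R5 − (2/3)·R1: [0, -19/3, 44/3, 8, -5, -124/3]
R6 ← R6 + (4/3)·R1: [0, 8/3, -28/3, -6, 2, 86/3]
R3 ← R3 + (8/9)·R2: [0, 0, 8, 58/9, -2/9, -242/9]
R4 ← R4 + (5/36)·R2: [0, 0, 21/4, 49/9, 91/36, -959/36]
R5 ← R5 + (19/36)·R2: [0, 0, 27/4, 53/9, 29/36, -937/36]
R6 ← R6 − (2/9)·R2: [0, 0, -6, -46/9, -4/9, 200/9]
R4 ← R4 − (21/32)·R3: [0, 0, 0, 175/144, 385/144, -1295/144]
R5 ← R5 − (27/32)·R3: [0, 0, 0, 65/144, 143/144, -481/144]
R6 ← R6 + (3/4)·R3: [0, 0, 0, -5/18, -11/18, 37/18]
R5 ← R5 − (13/35)·R4: [0, 0, 0, 0, 0, 0]
R6 ← R6 + (8/35)·R4: [0, 0, 0, 0, 0, 0]
The echelon form has 4 nonzero rows, and every pivot lies in the first 5 columns, so rank(B) = rank([B|b]) = 4.
The system is consistent.
Free variables = (unknowns) − (rank) = 5 − 4 = 1.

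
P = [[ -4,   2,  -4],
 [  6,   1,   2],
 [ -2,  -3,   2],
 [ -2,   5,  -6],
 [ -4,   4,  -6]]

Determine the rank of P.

2

Row reduce to echelon form.
R2 ← R2 + (3/2)·R1: [0, 4, -4]
R3 ← R3 − (1/2)·R1: [0, -4, 4]
R4 ← R4 − (1/2)·R1: [0, 4, -4]
R5 ← R5 − R1: [0, 2, -2]
R3 ← R3 + R2: [0, 0, 0]
R4 ← R4 − R2: [0, 0, 0]
R5 ← R5 − (1/2)·R2: [0, 0, 0]
Echelon form has 2 nonzero rows, so rank(P) = 2.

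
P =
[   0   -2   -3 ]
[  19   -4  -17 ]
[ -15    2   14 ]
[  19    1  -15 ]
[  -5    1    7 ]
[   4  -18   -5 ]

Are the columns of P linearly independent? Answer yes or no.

yes

Row reduce P to echelon form.
Swap R1 ↔ R2
R3 ← R3 + (15/19)·R1: [0, -22/19, 11/19]
R4 ← R4 − R1: [0, 5, 2]
R5 ← R5 + (5/19)·R1: [0, -1/19, 48/19]
R6 ← R6 − (4/19)·R1: [0, -326/19, -27/19]
R3 ← R3 − (11/19)·R2: [0, 0, 44/19]
R4 ← R4 + (5/2)·R2: [0, 0, -11/2]
R5 ← R5 − (1/38)·R2: [0, 0, 99/38]
R6 ← R6 − (163/19)·R2: [0, 0, 462/19]
R4 ← R4 + (19/8)·R3: [0, 0, 0]
R5 ← R5 − (9/8)·R3: [0, 0, 0]
R6 ← R6 − (21/2)·R3: [0, 0, 0]
3 pivots among 3 columns.
Every column is a pivot column, so the columns are linearly independent.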